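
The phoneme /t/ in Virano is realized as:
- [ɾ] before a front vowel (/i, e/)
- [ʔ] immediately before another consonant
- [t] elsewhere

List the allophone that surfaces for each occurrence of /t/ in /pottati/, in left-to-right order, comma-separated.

Occurrence 1 (position 3): immediately before another consonant → [ʔ].
Occurrence 2 (position 4): no conditioning environment matches → elsewhere allophone [t].
Occurrence 3 (position 6): before a front vowel (/i, e/) → [ɾ].

[ʔ], [t], [ɾ]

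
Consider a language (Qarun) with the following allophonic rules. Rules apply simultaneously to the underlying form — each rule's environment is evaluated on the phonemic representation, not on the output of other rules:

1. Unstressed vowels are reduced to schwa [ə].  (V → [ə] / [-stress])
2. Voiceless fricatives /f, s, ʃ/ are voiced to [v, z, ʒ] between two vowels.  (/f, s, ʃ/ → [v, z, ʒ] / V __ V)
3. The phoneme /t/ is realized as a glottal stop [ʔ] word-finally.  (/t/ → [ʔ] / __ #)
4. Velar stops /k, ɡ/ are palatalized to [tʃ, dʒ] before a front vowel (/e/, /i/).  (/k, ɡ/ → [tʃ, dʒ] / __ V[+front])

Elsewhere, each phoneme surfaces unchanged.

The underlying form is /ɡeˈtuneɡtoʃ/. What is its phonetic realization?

/ɡ/ meets the environment for rule 4 (before a front vowel) → [dʒ].
/e/ (between /ɡ/ and /t/) occurs in an unstressed syllable → [ə] by rule 1.
/t/ (between /e/ and /u/): rule 3 targets it, but not word-finally → unchanged [t].
/u/ (between /t/ and /n/) is in the target of rule 1 but the environment (in an unstressed syllable) is not met → [u].
/n/ (between /u/ and /e/) is unaffected → [n].
/e/ — between /n/ and /ɡ/, in an unstressed syllable — surfaces as [ə] (rule 1).
/ɡ/ (between /e/ and /t/) fails the environment for rule 4, so it stays [ɡ].
/t/ (between /ɡ/ and /o/): rule 3 targets it, but not word-finally → unchanged [t].
/o/ meets the environment for rule 1 (in an unstressed syllable) → [ə].
/ʃ/ (word-final) is in the target of rule 2 but the environment (between two vowels) is not met → [ʃ].

[dʒəˈtunəɡtəʃ]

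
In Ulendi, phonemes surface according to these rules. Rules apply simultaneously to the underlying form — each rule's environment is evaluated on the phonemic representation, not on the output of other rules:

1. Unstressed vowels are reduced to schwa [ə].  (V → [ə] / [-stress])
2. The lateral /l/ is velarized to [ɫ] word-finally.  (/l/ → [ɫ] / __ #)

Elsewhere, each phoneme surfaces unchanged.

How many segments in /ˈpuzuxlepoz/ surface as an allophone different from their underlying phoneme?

Segments that undergo a rule: /u/ → [ə] (rule 1); /e/ → [ə] (rule 1); /o/ → [ə] (rule 1).
All other segments surface unchanged.

3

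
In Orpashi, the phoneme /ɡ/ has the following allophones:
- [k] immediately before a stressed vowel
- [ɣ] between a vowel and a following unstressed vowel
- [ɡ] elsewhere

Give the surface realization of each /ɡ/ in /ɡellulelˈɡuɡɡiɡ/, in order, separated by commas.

[ɡ], [k], [ɡ], [ɡ], [ɡ]

Occurrence 1 (position 1): no conditioning environment matches → elsewhere allophone [ɡ].
Occurrence 2 (position 9): immediately before a stressed vowel → [k].
Occurrence 3 (position 11): no conditioning environment matches → elsewhere allophone [ɡ].
Occurrence 4 (position 12): no conditioning environment matches → elsewhere allophone [ɡ].
Occurrence 5 (position 14): no conditioning environment matches → elsewhere allophone [ɡ].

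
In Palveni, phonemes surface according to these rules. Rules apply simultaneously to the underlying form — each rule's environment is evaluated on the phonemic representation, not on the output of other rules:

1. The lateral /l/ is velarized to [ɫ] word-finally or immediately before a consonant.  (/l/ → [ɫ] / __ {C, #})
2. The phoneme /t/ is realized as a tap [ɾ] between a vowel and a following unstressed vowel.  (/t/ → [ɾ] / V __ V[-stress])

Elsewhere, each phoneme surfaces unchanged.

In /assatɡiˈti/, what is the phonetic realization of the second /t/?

/t/ (between /i/ and /i/) is in the target of rule 2 but the environment (between a vowel and a following unstressed vowel) is not met → [t].

[t]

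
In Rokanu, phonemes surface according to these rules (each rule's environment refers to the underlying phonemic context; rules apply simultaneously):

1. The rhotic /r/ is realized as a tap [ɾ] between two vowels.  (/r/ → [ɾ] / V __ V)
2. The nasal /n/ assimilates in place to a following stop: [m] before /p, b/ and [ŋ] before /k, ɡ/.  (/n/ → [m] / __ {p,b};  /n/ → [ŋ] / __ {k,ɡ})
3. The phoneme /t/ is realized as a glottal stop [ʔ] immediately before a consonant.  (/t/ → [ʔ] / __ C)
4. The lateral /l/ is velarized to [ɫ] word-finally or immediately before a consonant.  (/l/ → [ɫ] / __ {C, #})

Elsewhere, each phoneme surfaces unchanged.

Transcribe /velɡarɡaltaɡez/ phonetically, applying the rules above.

[veɫɡarɡaɫtaɡez]

/v/ stays [v].
/e/ (between /v/ and /l/): no rule targets it → [e].
Rule 4 applies to /l/ (between /e/ and /ɡ/: word-finally or immediately before a consonant) → [ɫ].
/ɡ/ stays [ɡ].
/a/ — not in any rule's target class → [a].
/r/ (between /a/ and /ɡ/) is in the target of rule 1 but the environment (between two vowels) is not met → [r].
/ɡ/ — not in any rule's target class → [ɡ].
/a/ — not in any rule's target class → [a].
/l/ — between /a/ and /t/, word-finally or immediately before a consonant — surfaces as [ɫ] (rule 4).
/t/ — between /l/ and /a/; rule 3 does not apply here → [t].
/a/ — not in any rule's target class → [a].
/ɡ/ stays [ɡ].
/e/ (between /ɡ/ and /z/): no rule targets it → [e].
/z/ — not in any rule's target class → [z].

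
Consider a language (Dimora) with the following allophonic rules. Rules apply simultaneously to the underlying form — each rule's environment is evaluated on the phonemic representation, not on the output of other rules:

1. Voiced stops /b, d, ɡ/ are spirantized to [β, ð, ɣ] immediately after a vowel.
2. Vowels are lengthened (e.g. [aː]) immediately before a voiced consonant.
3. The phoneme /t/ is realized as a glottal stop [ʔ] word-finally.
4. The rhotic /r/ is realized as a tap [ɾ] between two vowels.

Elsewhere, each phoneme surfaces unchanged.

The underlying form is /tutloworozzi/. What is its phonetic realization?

/t/ (word-initial) fails the environment for rule 3, so it stays [t].
/u/ — between /t/ and /t/; rule 2 does not apply here → [u].
/t/ (between /u/ and /l/) fails the environment for rule 3, so it stays [t].
/o/ meets the environment for rule 2 (before a voiced consonant) → [oː].
/o/ (between /w/ and /r/) occurs before a voiced consonant → [oː] by rule 2.
/r/ meets the environment for rule 4 (between two vowels) → [ɾ].
/o/ meets the environment for rule 2 (before a voiced consonant) → [oː].
/i/ (word-final) fails the environment for rule 2, so it stays [i].

[tutloːwoːɾoːzzi]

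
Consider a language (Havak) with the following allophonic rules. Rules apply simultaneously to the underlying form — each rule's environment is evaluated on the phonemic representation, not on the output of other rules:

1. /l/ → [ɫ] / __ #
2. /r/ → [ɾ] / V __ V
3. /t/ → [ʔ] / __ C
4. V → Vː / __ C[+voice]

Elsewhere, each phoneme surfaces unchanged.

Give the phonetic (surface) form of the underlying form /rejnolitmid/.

[reːjnoːliʔmiːd]

/r/ (word-initial): rule 2 targets it, but not between two vowels → unchanged [r].
/e/ meets the environment for rule 4 (before a voiced consonant) → [eː].
/j/ stays [j].
/n/ — not in any rule's target class → [n].
Rule 4 applies to /o/ (between /n/ and /l/: before a voiced consonant) → [oː].
/l/ (between /o/ and /i/) fails the environment for rule 1, so it stays [l].
/i/ (between /l/ and /t/): rule 4 targets it, but not before a voiced consonant → unchanged [i].
Rule 3 applies to /t/ (between /i/ and /m/: immediately before a consonant) → [ʔ].
/m/ (between /t/ and /i/): no rule targets it → [m].
/i/ (between /m/ and /d/): before a voiced consonant, so rule 4 applies → [iː].
/d/ (word-final): no rule targets it → [d].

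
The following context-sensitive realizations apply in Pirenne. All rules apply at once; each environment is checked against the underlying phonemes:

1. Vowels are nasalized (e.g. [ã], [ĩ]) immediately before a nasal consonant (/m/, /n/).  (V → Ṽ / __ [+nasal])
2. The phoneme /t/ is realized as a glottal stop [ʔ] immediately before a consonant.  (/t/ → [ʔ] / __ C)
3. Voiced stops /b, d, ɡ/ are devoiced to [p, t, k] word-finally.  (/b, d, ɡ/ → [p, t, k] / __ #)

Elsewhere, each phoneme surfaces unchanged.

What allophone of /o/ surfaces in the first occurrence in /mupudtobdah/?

[o]

/o/ — between /t/ and /b/; rule 1 does not apply here → [o].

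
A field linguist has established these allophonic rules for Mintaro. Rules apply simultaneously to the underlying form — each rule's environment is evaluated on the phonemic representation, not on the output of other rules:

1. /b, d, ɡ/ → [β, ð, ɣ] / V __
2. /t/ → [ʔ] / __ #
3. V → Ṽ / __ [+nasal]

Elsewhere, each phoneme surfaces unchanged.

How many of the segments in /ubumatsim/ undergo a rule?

3

Segments that undergo a rule: /b/ → [β] (rule 1); /u/ → [ũ] (rule 3); /i/ → [ĩ] (rule 3).
All other segments surface unchanged.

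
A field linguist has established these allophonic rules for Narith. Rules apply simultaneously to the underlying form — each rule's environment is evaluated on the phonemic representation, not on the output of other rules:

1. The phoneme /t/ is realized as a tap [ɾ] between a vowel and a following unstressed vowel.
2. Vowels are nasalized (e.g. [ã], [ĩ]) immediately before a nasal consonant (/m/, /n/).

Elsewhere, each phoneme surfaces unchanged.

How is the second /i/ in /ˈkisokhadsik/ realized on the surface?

[i]

/i/ — between /s/ and /k/; rule 2 does not apply here → [i].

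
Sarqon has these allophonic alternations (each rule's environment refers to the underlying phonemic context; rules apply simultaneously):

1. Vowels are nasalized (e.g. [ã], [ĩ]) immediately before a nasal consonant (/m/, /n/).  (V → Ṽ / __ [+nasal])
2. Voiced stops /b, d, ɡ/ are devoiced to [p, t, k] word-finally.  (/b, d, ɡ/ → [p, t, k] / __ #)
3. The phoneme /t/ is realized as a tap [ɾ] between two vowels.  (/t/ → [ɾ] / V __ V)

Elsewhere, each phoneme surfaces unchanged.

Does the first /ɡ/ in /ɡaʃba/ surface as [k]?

No

/ɡ/ — word-initial; rule 2 does not apply here → [ɡ].
The actual realization is [ɡ], not [k].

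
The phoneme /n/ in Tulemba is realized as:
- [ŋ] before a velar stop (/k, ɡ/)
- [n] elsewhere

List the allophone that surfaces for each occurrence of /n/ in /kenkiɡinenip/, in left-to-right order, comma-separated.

Occurrence 1 (position 3): before a velar stop → [ŋ].
Occurrence 2 (position 8): no conditioning environment matches → elsewhere allophone [n].
Occurrence 3 (position 10): no conditioning environment matches → elsewhere allophone [n].

[ŋ], [n], [n]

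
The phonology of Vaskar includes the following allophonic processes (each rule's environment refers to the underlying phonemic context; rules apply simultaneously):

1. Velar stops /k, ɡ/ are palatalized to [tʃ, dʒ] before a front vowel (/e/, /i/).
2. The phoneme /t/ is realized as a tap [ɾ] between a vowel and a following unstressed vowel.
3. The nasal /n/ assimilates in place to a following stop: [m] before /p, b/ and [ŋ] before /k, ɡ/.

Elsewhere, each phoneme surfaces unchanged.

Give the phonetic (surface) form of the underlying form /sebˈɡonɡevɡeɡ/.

/s/ (word-initial): no rule targets it → [s].
/e/ — not in any rule's target class → [e].
/b/ — not in any rule's target class → [b].
/ɡ/ (between /b/ and /o/) is in the target of rule 1 but the environment (before a front vowel) is not met → [ɡ].
/o/ (between /ɡ/ and /n/) is unaffected → [o].
/n/ (between /o/ and /ɡ/): before a labial or velar stop, so rule 3 applies → [ŋ].
/ɡ/ meets the environment for rule 1 (before a front vowel) → [dʒ].
/e/ stays [e].
/v/ (between /e/ and /ɡ/): no rule targets it → [v].
/ɡ/ meets the environment for rule 1 (before a front vowel) → [dʒ].
/e/ — not in any rule's target class → [e].
/ɡ/ (word-final) is in the target of rule 1 but the environment (before a front vowel) is not met → [ɡ].

[sebˈɡoŋdʒevdʒeɡ]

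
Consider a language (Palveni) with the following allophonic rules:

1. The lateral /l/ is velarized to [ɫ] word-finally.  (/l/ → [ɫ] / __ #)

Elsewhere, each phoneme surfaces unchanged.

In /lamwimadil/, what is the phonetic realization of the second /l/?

[ɫ]

/l/ meets the environment for rule 1 (word-finally) → [ɫ].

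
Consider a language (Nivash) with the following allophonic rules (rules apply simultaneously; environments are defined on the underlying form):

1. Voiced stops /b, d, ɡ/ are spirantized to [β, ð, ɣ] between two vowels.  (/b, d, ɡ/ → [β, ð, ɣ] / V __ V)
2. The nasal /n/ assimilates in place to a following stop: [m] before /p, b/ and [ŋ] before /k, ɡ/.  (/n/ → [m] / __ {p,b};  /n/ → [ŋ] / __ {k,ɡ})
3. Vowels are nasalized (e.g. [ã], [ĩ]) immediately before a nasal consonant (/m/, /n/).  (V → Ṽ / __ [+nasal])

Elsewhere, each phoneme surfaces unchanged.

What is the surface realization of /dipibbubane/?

[dipibbuβãne]

/d/ — word-initial; rule 1 does not apply here → [d].
/i/ — between /d/ and /p/; rule 3 does not apply here → [i].
/p/ stays [p].
/i/ (between /p/ and /b/): rule 3 targets it, but not before a nasal consonant → unchanged [i].
/b/ (between /i/ and /b/) fails the environment for rule 1, so it stays [b].
/b/ — between /b/ and /u/; rule 1 does not apply here → [b].
/u/ (between /b/ and /b/): rule 3 targets it, but not before a nasal consonant → unchanged [u].
Rule 1 applies to /b/ (between /u/ and /a/: between two vowels) → [β].
/a/ meets the environment for rule 3 (before a nasal consonant) → [ã].
/n/ (between /a/ and /e/) fails the environment for rule 2, so it stays [n].
/e/ — word-final; rule 3 does not apply here → [e].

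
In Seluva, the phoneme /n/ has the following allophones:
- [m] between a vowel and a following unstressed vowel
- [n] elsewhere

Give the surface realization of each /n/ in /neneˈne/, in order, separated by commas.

[n], [m], [n]

Occurrence 1 (position 1): no conditioning environment matches → elsewhere allophone [n].
Occurrence 2 (position 3): between a vowel and a following unstressed vowel → [m].
Occurrence 3 (position 5): no conditioning environment matches → elsewhere allophone [n].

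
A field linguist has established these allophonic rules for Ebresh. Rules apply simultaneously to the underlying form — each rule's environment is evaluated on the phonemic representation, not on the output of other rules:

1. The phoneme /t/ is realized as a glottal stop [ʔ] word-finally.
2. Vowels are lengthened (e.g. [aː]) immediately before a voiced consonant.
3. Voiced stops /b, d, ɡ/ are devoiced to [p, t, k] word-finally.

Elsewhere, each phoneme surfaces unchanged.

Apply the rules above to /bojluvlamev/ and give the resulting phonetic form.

/b/ (word-initial): rule 3 targets it, but not word-finally → unchanged [b].
/o/ — between /b/ and /j/, before a voiced consonant — surfaces as [oː] (rule 2).
/j/ stays [j].
/l/ (between /j/ and /u/) is unaffected → [l].
/u/ (between /l/ and /v/): before a voiced consonant, so rule 2 applies → [uː].
/v/ stays [v].
/l/ (between /v/ and /a/) is unaffected → [l].
/a/ (between /l/ and /m/): before a voiced consonant, so rule 2 applies → [aː].
/m/ — not in any rule's target class → [m].
Rule 2 applies to /e/ (between /m/ and /v/: before a voiced consonant) → [eː].
/v/ (word-final) is unaffected → [v].

[boːjluːvlaːmeːv]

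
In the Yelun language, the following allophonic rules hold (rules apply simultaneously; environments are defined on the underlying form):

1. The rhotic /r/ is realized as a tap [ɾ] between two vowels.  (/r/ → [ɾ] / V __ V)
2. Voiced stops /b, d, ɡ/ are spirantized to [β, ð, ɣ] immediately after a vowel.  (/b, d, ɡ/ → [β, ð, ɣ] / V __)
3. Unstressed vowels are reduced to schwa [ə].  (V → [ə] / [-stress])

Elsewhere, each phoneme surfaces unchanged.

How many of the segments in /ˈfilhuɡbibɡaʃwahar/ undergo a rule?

Segments that undergo a rule: /u/ → [ə] (rule 3); /ɡ/ → [ɣ] (rule 2); /i/ → [ə] (rule 3); /b/ → [β] (rule 2); /a/ → [ə] (rule 3); /a/ → [ə] (rule 3); /a/ → [ə] (rule 3).
All other segments surface unchanged.

7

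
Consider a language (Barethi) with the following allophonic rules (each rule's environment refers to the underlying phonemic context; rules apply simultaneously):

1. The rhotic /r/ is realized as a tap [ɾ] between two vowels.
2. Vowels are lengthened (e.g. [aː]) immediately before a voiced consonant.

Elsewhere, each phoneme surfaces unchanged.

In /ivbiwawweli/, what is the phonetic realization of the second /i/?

/i/ (between /b/ and /w/) occurs before a voiced consonant → [iː] by rule 2.

[iː]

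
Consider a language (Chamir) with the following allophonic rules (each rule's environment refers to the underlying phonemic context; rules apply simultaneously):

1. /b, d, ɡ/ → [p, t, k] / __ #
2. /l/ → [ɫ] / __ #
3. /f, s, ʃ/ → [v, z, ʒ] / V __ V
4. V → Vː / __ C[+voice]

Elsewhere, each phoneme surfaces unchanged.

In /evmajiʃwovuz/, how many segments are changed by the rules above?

Segments that undergo a rule: /e/ → [eː] (rule 4); /a/ → [aː] (rule 4); /o/ → [oː] (rule 4); /u/ → [uː] (rule 4).
All other segments surface unchanged.

4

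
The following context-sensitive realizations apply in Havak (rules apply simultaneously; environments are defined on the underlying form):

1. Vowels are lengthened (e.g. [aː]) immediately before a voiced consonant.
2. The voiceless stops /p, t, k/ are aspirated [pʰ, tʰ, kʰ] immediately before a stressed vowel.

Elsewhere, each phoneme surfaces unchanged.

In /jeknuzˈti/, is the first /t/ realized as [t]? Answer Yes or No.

Rule 2 applies to /t/ (between /z/ and /i/: immediately before a stressed vowel) → [tʰ].
The actual realization is [tʰ], not [t].

No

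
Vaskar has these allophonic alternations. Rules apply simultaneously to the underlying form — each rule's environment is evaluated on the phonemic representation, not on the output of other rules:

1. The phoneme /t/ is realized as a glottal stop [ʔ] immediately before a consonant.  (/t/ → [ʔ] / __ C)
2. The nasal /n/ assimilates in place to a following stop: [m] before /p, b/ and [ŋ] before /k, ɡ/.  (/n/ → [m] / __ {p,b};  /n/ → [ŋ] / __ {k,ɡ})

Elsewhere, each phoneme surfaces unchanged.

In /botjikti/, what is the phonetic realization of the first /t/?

[ʔ]

Rule 1 applies to /t/ (between /o/ and /j/: immediately before a consonant) → [ʔ].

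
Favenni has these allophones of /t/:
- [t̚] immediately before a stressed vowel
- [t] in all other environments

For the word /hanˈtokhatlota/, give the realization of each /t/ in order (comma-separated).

Occurrence 1 (position 4): immediately before a stressed vowel → [t̚].
Occurrence 2 (position 9): no conditioning environment matches → elsewhere allophone [t].
Occurrence 3 (position 12): no conditioning environment matches → elsewhere allophone [t].

[t̚], [t], [t]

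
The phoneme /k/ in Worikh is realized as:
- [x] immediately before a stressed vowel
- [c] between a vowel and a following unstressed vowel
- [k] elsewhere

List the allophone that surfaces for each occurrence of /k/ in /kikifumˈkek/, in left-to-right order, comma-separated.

[k], [c], [x], [k]

Occurrence 1 (position 1): no conditioning environment matches → elsewhere allophone [k].
Occurrence 2 (position 3): between a vowel and a following unstressed vowel → [c].
Occurrence 3 (position 8): immediately before a stressed vowel → [x].
Occurrence 4 (position 10): no conditioning environment matches → elsewhere allophone [k].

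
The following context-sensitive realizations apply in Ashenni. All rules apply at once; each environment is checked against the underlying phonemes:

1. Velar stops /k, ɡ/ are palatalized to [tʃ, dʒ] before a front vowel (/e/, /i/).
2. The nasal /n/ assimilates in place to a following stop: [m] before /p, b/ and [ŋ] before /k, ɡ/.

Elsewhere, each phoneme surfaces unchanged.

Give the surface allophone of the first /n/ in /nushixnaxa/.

[n]

/n/ (word-initial): rule 2 targets it, but not before a labial or velar stop → unchanged [n].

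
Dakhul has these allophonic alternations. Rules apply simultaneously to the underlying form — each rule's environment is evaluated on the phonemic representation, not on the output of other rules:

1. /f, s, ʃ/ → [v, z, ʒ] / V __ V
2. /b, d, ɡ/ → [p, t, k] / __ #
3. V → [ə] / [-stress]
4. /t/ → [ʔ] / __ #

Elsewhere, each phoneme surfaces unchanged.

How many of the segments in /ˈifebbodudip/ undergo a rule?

Segments that undergo a rule: /f/ → [v] (rule 1); /e/ → [ə] (rule 3); /o/ → [ə] (rule 3); /u/ → [ə] (rule 3); /i/ → [ə] (rule 3).
All other segments surface unchanged.

5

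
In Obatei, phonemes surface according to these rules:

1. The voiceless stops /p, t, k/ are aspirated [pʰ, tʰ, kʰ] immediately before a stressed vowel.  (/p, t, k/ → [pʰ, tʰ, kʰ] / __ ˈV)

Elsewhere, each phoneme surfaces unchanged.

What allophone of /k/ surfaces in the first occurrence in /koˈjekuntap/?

/k/ — word-initial; rule 1 does not apply here → [k].

[k]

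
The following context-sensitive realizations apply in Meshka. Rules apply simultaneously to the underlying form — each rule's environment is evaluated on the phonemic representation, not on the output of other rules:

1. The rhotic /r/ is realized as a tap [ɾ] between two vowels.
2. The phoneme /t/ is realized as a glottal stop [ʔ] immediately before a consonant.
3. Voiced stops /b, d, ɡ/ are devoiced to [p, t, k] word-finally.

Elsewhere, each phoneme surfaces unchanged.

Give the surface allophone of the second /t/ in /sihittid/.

[t]

/t/ (between /t/ and /i/): rule 2 targets it, but not immediately before a consonant → unchanged [t].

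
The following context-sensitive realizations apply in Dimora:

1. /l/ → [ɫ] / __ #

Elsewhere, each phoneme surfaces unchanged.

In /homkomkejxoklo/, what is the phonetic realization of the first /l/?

/l/ (between /k/ and /o/): rule 1 targets it, but not word-finally → unchanged [l].

[l]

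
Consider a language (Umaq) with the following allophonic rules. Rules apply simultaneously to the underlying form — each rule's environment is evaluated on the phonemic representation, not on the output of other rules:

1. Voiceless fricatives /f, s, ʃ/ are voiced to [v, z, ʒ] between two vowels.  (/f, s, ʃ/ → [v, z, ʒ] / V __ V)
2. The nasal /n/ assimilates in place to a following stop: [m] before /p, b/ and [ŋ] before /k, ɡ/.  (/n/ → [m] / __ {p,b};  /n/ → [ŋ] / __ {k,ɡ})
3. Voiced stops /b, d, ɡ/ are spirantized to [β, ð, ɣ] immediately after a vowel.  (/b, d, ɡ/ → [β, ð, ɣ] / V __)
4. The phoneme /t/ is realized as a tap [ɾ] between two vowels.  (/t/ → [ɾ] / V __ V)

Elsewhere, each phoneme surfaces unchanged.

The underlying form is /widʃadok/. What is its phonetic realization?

[wiðʃaðok]

Rule 3 applies to /d/ (between /i/ and /ʃ/: immediately after a vowel) → [ð].
/ʃ/ (between /d/ and /a/): rule 1 targets it, but not between two vowels → unchanged [ʃ].
/d/ — between /a/ and /o/, immediately after a vowel — surfaces as [ð] (rule 3).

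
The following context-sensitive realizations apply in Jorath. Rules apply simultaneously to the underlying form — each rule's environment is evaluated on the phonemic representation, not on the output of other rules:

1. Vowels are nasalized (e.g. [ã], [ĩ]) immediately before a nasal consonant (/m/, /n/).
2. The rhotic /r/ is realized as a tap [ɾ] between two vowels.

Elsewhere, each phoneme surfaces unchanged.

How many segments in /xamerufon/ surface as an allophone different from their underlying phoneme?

3

Segments that undergo a rule: /a/ → [ã] (rule 1); /r/ → [ɾ] (rule 2); /o/ → [õ] (rule 1).
All other segments surface unchanged.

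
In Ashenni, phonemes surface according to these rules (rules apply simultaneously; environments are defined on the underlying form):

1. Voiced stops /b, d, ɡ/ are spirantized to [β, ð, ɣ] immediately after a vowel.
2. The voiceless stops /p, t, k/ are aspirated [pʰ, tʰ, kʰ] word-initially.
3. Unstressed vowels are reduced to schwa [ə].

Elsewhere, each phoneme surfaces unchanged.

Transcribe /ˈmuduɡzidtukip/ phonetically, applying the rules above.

[ˈmuðəɣzəðtəkəp]

/u/ (between /m/ and /d/) fails the environment for rule 3, so it stays [u].
/d/ — between /u/ and /u/, immediately after a vowel — surfaces as [ð] (rule 1).
Rule 3 applies to /u/ (between /d/ and /ɡ/: in an unstressed syllable) → [ə].
Rule 1 applies to /ɡ/ (between /u/ and /z/: immediately after a vowel) → [ɣ].
/i/ (between /z/ and /d/) occurs in an unstressed syllable → [ə] by rule 3.
/d/ — between /i/ and /t/, immediately after a vowel — surfaces as [ð] (rule 1).
/t/ (between /d/ and /u/) is in the target of rule 2 but the environment (word-initially) is not met → [t].
/u/ (between /t/ and /k/) occurs in an unstressed syllable → [ə] by rule 3.
/k/ (between /u/ and /i/): rule 2 targets it, but not word-initially → unchanged [k].
/i/ — between /k/ and /p/, in an unstressed syllable — surfaces as [ə] (rule 3).
/p/ (word-final) fails the environment for rule 2, so it stays [p].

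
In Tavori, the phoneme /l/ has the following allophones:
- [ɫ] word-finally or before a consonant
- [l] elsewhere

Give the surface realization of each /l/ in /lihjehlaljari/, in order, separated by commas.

[l], [l], [ɫ]

Occurrence 1 (position 1): no conditioning environment matches → elsewhere allophone [l].
Occurrence 2 (position 7): no conditioning environment matches → elsewhere allophone [l].
Occurrence 3 (position 9): word-finally or before a consonant → [ɫ].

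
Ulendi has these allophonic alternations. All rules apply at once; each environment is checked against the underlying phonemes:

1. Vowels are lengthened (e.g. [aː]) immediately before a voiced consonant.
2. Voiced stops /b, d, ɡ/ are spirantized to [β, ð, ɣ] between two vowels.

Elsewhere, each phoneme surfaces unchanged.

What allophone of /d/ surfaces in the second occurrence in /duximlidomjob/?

[ð]

/d/ (between /i/ and /o/): between two vowels, so rule 2 applies → [ð].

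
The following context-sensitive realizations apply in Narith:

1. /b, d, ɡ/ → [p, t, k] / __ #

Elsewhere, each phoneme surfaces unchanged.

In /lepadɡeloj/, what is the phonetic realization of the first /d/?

[d]

/d/ (between /a/ and /ɡ/) is in the target of rule 1 but the environment (word-finally) is not met → [d].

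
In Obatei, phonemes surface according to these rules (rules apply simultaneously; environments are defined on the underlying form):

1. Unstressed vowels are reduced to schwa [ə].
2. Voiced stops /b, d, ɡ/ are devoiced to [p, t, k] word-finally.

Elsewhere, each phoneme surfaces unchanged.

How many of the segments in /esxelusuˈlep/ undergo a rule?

4

Segments that undergo a rule: /e/ → [ə] (rule 1); /e/ → [ə] (rule 1); /u/ → [ə] (rule 1); /u/ → [ə] (rule 1).
All other segments surface unchanged.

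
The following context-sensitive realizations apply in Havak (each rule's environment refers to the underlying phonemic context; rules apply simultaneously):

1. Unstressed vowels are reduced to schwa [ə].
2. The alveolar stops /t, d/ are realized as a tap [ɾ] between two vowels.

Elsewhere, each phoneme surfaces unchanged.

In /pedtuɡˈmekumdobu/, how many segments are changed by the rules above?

5

Segments that undergo a rule: /e/ → [ə] (rule 1); /u/ → [ə] (rule 1); /u/ → [ə] (rule 1); /o/ → [ə] (rule 1); /u/ → [ə] (rule 1).
All other segments surface unchanged.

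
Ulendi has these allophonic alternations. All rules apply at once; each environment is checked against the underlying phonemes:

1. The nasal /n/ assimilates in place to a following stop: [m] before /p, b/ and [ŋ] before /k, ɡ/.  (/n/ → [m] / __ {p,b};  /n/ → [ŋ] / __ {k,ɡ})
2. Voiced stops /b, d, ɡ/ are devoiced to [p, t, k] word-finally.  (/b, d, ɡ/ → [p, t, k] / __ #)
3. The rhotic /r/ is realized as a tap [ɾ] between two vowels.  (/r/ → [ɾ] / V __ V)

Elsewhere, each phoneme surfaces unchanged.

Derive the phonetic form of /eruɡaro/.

[eɾuɡaɾo]

/e/ (word-initial) is unaffected → [e].
/r/ (between /e/ and /u/) occurs between two vowels → [ɾ] by rule 3.
/u/ — not in any rule's target class → [u].
/ɡ/ — between /u/ and /a/; rule 2 does not apply here → [ɡ].
/a/ (between /ɡ/ and /r/) is unaffected → [a].
/r/ meets the environment for rule 3 (between two vowels) → [ɾ].
/o/ (word-final): no rule targets it → [o].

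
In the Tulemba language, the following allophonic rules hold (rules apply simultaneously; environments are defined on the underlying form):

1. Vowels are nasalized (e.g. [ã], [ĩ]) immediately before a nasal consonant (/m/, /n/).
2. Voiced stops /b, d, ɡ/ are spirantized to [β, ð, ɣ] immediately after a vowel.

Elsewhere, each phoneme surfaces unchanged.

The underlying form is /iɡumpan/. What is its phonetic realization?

/i/ (word-initial) fails the environment for rule 1, so it stays [i].
/ɡ/ (between /i/ and /u/) occurs immediately after a vowel → [ɣ] by rule 2.
/u/ (between /ɡ/ and /m/) occurs before a nasal consonant → [ũ] by rule 1.
/m/ stays [m].
/p/ (between /m/ and /a/): no rule targets it → [p].
/a/ meets the environment for rule 1 (before a nasal consonant) → [ã].
/n/ (word-final) is unaffected → [n].

[iɣũmpãn]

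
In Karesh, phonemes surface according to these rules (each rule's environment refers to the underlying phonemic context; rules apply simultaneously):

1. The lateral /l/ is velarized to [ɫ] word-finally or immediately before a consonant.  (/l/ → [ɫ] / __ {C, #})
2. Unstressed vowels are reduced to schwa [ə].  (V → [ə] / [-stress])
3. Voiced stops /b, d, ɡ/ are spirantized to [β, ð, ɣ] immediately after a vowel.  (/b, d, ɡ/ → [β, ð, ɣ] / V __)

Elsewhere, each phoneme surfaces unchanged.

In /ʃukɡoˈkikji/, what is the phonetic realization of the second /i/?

[ə]

/i/ (word-final): in an unstressed syllable, so rule 2 applies → [ə].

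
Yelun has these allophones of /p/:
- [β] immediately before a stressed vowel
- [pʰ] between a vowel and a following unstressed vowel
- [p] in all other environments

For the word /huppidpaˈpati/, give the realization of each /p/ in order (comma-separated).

Occurrence 1 (position 3): no conditioning environment matches → elsewhere allophone [p].
Occurrence 2 (position 4): no conditioning environment matches → elsewhere allophone [p].
Occurrence 3 (position 7): no conditioning environment matches → elsewhere allophone [p].
Occurrence 4 (position 9): immediately before a stressed vowel → [β].

[p], [p], [p], [β]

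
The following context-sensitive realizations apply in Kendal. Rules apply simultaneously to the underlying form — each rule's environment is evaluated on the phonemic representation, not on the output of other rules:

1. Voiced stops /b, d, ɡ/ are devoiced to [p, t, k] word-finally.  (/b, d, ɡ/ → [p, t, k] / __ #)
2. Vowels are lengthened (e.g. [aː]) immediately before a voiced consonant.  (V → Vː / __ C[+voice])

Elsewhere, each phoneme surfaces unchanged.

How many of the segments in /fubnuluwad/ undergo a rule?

5

Segments that undergo a rule: /u/ → [uː] (rule 2); /u/ → [uː] (rule 2); /u/ → [uː] (rule 2); /a/ → [aː] (rule 2); /d/ → [t] (rule 1).
All other segments surface unchanged.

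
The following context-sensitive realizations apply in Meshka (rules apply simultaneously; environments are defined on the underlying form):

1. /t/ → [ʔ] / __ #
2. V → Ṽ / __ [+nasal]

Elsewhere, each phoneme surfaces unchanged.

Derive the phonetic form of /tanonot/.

[tãnõnoʔ]

/t/ (word-initial) is in the target of rule 1 but the environment (word-finally) is not met → [t].
Rule 2 applies to /a/ (between /t/ and /n/: before a nasal consonant) → [ã].
/n/ (between /a/ and /o/) is unaffected → [n].
/o/ — between /n/ and /n/, before a nasal consonant — surfaces as [õ] (rule 2).
/n/ (between /o/ and /o/) is unaffected → [n].
/o/ (between /n/ and /t/): rule 2 targets it, but not before a nasal consonant → unchanged [o].
/t/ (word-final) occurs word-finally → [ʔ] by rule 1.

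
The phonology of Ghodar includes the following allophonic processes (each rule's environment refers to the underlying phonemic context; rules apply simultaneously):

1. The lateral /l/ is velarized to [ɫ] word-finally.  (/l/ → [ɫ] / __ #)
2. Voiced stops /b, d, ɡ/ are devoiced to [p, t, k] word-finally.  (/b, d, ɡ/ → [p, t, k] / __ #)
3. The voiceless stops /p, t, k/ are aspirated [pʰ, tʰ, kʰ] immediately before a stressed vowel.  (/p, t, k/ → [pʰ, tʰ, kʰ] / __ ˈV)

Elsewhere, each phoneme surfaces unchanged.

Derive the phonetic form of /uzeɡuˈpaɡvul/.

/u/ (word-initial): no rule targets it → [u].
/z/ stays [z].
/e/ — not in any rule's target class → [e].
/ɡ/ (between /e/ and /u/) fails the environment for rule 2, so it stays [ɡ].
/u/ (between /ɡ/ and /p/) is unaffected → [u].
/p/ (between /u/ and /a/): immediately before a stressed vowel, so rule 3 applies → [pʰ].
/a/ — not in any rule's target class → [a].
/ɡ/ (between /a/ and /v/) is in the target of rule 2 but the environment (word-finally) is not met → [ɡ].
/v/ — not in any rule's target class → [v].
/u/ stays [u].
/l/ meets the environment for rule 1 (word-finally) → [ɫ].

[uzeɡuˈpʰaɡvuɫ]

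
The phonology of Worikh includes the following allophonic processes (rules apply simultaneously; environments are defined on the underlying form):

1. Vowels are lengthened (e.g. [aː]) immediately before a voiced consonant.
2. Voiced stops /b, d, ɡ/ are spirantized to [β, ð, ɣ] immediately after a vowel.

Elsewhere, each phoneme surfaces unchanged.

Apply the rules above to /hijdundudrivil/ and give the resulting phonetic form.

/h/ stays [h].
/i/ — between /h/ and /j/, before a voiced consonant — surfaces as [iː] (rule 1).
/j/ stays [j].
/d/ (between /j/ and /u/) fails the environment for rule 2, so it stays [d].
/u/ (between /d/ and /n/): before a voiced consonant, so rule 1 applies → [uː].
/n/ — not in any rule's target class → [n].
/d/ (between /n/ and /u/) is in the target of rule 2 but the environment (immediately after a vowel) is not met → [d].
/u/ meets the environment for rule 1 (before a voiced consonant) → [uː].
/d/ (between /u/ and /r/): immediately after a vowel, so rule 2 applies → [ð].
/r/ (between /d/ and /i/): no rule targets it → [r].
/i/ meets the environment for rule 1 (before a voiced consonant) → [iː].
/v/ stays [v].
/i/ meets the environment for rule 1 (before a voiced consonant) → [iː].
/l/ stays [l].

[hiːjduːnduːðriːviːl]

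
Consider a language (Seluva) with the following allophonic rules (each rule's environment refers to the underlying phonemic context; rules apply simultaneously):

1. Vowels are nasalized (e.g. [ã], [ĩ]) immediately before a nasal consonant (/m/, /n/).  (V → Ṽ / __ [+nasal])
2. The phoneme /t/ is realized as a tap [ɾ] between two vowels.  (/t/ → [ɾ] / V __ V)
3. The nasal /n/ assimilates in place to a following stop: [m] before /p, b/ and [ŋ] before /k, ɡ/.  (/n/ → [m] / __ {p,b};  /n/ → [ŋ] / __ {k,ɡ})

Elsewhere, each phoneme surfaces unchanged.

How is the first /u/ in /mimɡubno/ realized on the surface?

/u/ — between /ɡ/ and /b/; rule 1 does not apply here → [u].

[u]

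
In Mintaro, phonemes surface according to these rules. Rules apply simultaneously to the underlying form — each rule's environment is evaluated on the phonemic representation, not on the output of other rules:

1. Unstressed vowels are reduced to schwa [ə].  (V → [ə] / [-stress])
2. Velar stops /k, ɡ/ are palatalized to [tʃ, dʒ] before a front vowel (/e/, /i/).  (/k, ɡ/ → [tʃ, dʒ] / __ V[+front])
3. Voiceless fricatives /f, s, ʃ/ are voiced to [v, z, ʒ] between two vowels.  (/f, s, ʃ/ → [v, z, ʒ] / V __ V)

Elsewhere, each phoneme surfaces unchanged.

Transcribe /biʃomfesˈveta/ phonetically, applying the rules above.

/i/ — between /b/ and /ʃ/, in an unstressed syllable — surfaces as [ə] (rule 1).
/ʃ/ — between /i/ and /o/, between two vowels — surfaces as [ʒ] (rule 3).
/o/ (between /ʃ/ and /m/) occurs in an unstressed syllable → [ə] by rule 1.
/f/ (between /m/ and /e/) is in the target of rule 3 but the environment (between two vowels) is not met → [f].
Rule 1 applies to /e/ (between /f/ and /s/: in an unstressed syllable) → [ə].
/s/ (between /e/ and /v/) is in the target of rule 3 but the environment (between two vowels) is not met → [s].
/e/ — between /v/ and /t/; rule 1 does not apply here → [e].
/a/ — word-final, in an unstressed syllable — surfaces as [ə] (rule 1).

[bəʒəmfəsˈvetə]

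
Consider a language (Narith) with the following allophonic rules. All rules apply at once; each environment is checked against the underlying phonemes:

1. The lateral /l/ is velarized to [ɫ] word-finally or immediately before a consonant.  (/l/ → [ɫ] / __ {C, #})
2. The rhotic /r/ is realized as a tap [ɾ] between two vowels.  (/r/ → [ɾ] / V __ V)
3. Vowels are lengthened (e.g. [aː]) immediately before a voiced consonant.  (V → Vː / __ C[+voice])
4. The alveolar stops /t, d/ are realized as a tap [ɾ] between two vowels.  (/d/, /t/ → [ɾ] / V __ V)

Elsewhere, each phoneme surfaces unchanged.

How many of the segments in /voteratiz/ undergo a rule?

Segments that undergo a rule: /t/ → [ɾ] (rule 4); /e/ → [eː] (rule 3); /r/ → [ɾ] (rule 2); /t/ → [ɾ] (rule 4); /i/ → [iː] (rule 3).
All other segments surface unchanged.

5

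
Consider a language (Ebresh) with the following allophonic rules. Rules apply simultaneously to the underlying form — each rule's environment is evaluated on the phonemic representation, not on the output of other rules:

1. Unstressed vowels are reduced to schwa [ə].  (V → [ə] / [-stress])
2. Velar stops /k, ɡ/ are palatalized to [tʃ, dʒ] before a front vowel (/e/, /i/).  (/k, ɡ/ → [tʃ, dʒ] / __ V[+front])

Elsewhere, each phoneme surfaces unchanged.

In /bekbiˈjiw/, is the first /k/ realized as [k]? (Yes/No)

Yes

/k/ — between /e/ and /b/; rule 2 does not apply here → [k].
The actual realization is [k], which matches [k].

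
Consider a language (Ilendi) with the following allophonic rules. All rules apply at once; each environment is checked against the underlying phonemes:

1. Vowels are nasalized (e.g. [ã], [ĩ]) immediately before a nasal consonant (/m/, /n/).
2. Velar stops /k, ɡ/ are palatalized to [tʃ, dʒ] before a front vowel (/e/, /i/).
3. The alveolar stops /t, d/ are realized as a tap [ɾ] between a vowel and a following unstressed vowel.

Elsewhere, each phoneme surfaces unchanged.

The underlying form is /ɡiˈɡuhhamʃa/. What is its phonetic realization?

/ɡ/ — word-initial, before a front vowel — surfaces as [dʒ] (rule 2).
/i/ — between /ɡ/ and /ɡ/; rule 1 does not apply here → [i].
/ɡ/ (between /i/ and /u/) is in the target of rule 2 but the environment (before a front vowel) is not met → [ɡ].
/u/ (between /ɡ/ and /h/) fails the environment for rule 1, so it stays [u].
/h/ (between /u/ and /h/) is unaffected → [h].
/h/ (between /h/ and /a/) is unaffected → [h].
/a/ (between /h/ and /m/) occurs before a nasal consonant → [ã] by rule 1.
/m/ — not in any rule's target class → [m].
/ʃ/ (between /m/ and /a/): no rule targets it → [ʃ].
/a/ (word-final) is in the target of rule 1 but the environment (before a nasal consonant) is not met → [a].

[dʒiˈɡuhhãmʃa]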